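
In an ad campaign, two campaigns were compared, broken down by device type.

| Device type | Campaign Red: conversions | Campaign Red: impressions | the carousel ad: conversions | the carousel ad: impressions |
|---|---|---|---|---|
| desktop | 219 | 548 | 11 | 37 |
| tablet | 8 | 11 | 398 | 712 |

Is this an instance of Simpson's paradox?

Desktop: Campaign Red 219/548 = 40.0%, the carousel ad 11/37 = 29.7% → Campaign Red
Tablet: Campaign Red 8/11 = 72.7%, the carousel ad 398/712 = 55.9% → Campaign Red
Overall: Campaign Red 227/559 = 40.6%, the carousel ad 409/749 = 54.6% → the carousel ad
Campaign Red wins each device group but the carousel ad wins overall — the comparison reverses. Campaign Red's impressions skew toward desktop, which has a lower base rate.

Yes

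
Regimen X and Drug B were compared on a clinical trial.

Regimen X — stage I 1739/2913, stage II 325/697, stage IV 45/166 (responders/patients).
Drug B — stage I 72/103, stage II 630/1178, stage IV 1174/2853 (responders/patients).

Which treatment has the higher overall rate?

Stage I: Regimen X 1739/2913 = 59.7%, Drug B 72/103 = 69.9% → Drug B
Stage II: Regimen X 325/697 = 46.6%, Drug B 630/1178 = 53.5% → Drug B
Stage IV: Regimen X 45/166 = 27.1%, Drug B 1174/2853 = 41.1% → Drug B
Overall: Regimen X 2109/3776 = 55.9%, Drug B 1876/4134 = 45.4% → Regimen X
(Drug B wins every disease group but Regimen X wins overall — Drug B's patients skew toward the low-rate stage IV group.)

Regimen X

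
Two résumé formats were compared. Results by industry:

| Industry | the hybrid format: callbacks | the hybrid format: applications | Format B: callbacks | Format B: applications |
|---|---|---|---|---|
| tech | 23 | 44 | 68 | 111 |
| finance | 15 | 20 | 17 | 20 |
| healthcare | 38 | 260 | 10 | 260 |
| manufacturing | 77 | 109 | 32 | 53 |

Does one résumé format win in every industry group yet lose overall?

No

Tech: the hybrid format 23/44 = 52.3%, Format B 68/111 = 61.3% → Format B
Finance: the hybrid format 15/20 = 75.0%, Format B 17/20 = 85.0% → Format B
Healthcare: the hybrid format 38/260 = 14.6%, Format B 10/260 = 3.8% → the hybrid format
Manufacturing: the hybrid format 77/109 = 70.6%, Format B 32/53 = 60.4% → the hybrid format
Overall: the hybrid format 153/433 = 35.3%, Format B 127/444 = 28.6% → the hybrid format
Neither sweeps: the hybrid format wins 2 of 4 groups, Format B wins 2. The hybrid format wins overall but not every group — no Simpson reversal.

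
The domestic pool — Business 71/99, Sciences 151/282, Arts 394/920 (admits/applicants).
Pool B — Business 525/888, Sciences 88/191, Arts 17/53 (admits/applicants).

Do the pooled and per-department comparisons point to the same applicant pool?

No

Business: the domestic pool 71/99 = 71.7%, Pool B 525/888 = 59.1% → the domestic pool
Sciences: the domestic pool 151/282 = 53.5%, Pool B 88/191 = 46.1% → the domestic pool
Arts: the domestic pool 394/920 = 42.8%, Pool B 17/53 = 32.1% → the domestic pool
Overall: the domestic pool 616/1301 = 47.3%, Pool B 630/1132 = 55.7% → Pool B
The domestic pool wins each department group but Pool B wins overall — the comparison reverses. The domestic pool's applicants skew toward Arts, which has a lower base rate.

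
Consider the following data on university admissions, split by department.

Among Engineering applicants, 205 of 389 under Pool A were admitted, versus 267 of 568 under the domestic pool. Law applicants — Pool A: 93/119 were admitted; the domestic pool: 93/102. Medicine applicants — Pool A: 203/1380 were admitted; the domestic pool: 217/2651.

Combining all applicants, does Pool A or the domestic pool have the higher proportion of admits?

Engineering: Pool A 205/389 = 52.7%, the domestic pool 267/568 = 47.0% → Pool A
Law: Pool A 93/119 = 78.2%, the domestic pool 93/102 = 91.2% → the domestic pool
Medicine: Pool A 203/1380 = 14.7%, the domestic pool 217/2651 = 8.2% → Pool A
Overall: Pool A 501/1888 = 26.5%, the domestic pool 577/3321 = 17.4% → Pool A
(Neither sweeps every department group, but Pool A has the higher pooled rate.)

Pool A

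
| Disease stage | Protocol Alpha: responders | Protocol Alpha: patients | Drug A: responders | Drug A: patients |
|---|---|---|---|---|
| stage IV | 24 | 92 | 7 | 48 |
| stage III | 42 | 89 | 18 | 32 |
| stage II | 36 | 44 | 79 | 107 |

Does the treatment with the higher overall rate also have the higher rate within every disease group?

No

Stage IV: Protocol Alpha 24/92 = 26.1%, Drug A 7/48 = 14.6% → Protocol Alpha
Stage III: Protocol Alpha 42/89 = 47.2%, Drug A 18/32 = 56.2% → Drug A
Stage II: Protocol Alpha 36/44 = 81.8%, Drug A 79/107 = 73.8% → Protocol Alpha
Overall: Protocol Alpha 102/225 = 45.3%, Drug A 104/187 = 55.6% → Drug A
Neither sweeps: Protocol Alpha wins 2 of 3 groups, Drug A wins 1. Drug A wins overall but not every group — no Simpson reversal.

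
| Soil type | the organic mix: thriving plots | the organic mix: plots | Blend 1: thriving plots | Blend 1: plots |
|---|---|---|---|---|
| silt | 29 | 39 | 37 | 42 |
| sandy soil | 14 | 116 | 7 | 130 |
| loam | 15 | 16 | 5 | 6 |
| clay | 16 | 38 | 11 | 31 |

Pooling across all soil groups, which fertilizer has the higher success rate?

Silt: the organic mix 29/39 = 74.4%, Blend 1 37/42 = 88.1% → Blend 1
Sandy soil: the organic mix 14/116 = 12.1%, Blend 1 7/130 = 5.4% → the organic mix
Loam: the organic mix 15/16 = 93.8%, Blend 1 5/6 = 83.3% → the organic mix
Clay: the organic mix 16/38 = 42.1%, Blend 1 11/31 = 35.5% → the organic mix
Overall: the organic mix 74/209 = 35.4%, Blend 1 60/209 = 28.7% → the organic mix
(Neither sweeps every soil group, but the organic mix has the higher pooled rate.)

the organic mix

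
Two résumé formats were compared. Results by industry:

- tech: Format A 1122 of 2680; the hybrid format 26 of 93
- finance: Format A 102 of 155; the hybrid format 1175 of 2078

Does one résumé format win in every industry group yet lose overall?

Tech: Format A 1122/2680 = 41.9%, the hybrid format 26/93 = 28.0% → Format A
Finance: Format A 102/155 = 65.8%, the hybrid format 1175/2078 = 56.5% → Format A
Overall: Format A 1224/2835 = 43.2%, the hybrid format 1201/2171 = 55.3% → the hybrid format
Format A wins each industry group but the hybrid format wins overall — the comparison reverses. Format A's applications skew toward tech, which has a lower base rate.

Yes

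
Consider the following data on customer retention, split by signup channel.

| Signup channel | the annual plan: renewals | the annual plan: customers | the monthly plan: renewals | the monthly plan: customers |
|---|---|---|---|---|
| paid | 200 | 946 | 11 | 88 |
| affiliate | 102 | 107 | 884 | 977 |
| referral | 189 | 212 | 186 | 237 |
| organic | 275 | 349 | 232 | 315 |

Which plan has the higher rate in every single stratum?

the annual plan

Paid: the annual plan 200/946 = 21.1%, the monthly plan 11/88 = 12.5% → the annual plan
Affiliate: the annual plan 102/107 = 95.3%, the monthly plan 884/977 = 90.5% → the annual plan
Referral: the annual plan 189/212 = 89.2%, the monthly plan 186/237 = 78.5% → the annual plan
Organic: the annual plan 275/349 = 78.8%, the monthly plan 232/315 = 73.7% → the annual plan
The annual plan has the higher rate in all 4 groups.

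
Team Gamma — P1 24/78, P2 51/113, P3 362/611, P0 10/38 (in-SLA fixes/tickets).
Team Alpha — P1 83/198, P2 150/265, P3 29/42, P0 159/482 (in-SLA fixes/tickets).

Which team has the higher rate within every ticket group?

Team Alpha

P1: Team Gamma 24/78 = 30.8%, Team Alpha 83/198 = 41.9% → Team Alpha
P2: Team Gamma 51/113 = 45.1%, Team Alpha 150/265 = 56.6% → Team Alpha
P3: Team Gamma 362/611 = 59.2%, Team Alpha 29/42 = 69.0% → Team Alpha
P0: Team Gamma 10/38 = 26.3%, Team Alpha 159/482 = 33.0% → Team Alpha
Team Alpha has the higher rate in all 4 groups.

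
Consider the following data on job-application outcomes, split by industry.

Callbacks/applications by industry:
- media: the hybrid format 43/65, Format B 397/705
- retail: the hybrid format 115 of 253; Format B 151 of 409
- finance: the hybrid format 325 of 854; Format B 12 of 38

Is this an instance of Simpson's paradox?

Media: the hybrid format 43/65 = 66.2%, Format B 397/705 = 56.3% → the hybrid format
Retail: the hybrid format 115/253 = 45.5%, Format B 151/409 = 36.9% → the hybrid format
Finance: the hybrid format 325/854 = 38.1%, Format B 12/38 = 31.6% → the hybrid format
Overall: the hybrid format 483/1172 = 41.2%, Format B 560/1152 = 48.6% → Format B
The hybrid format wins each industry group but Format B wins overall — the comparison reverses. The hybrid format's applications skew toward finance, which has a lower base rate.

Yes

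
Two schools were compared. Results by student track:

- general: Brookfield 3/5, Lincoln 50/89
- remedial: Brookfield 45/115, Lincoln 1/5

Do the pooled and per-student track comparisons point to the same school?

General: Brookfield 3/5 = 60.0%, Lincoln 50/89 = 56.2% → Brookfield
Remedial: Brookfield 45/115 = 39.1%, Lincoln 1/5 = 20.0% → Brookfield
Overall: Brookfield 48/120 = 40.0%, Lincoln 51/94 = 54.3% → Lincoln
Brookfield wins each student group but Lincoln wins overall — the comparison reverses. Brookfield's students skew toward remedial, which has a lower base rate.

No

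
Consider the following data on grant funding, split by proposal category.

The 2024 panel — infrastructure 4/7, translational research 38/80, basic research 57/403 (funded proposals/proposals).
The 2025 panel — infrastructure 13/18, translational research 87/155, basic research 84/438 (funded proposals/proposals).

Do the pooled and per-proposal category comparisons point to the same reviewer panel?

Yes

Infrastructure: the 2024 panel 4/7 = 57.1%, the 2025 panel 13/18 = 72.2% → the 2025 panel
Translational research: the 2024 panel 38/80 = 47.5%, the 2025 panel 87/155 = 56.1% → the 2025 panel
Basic research: the 2024 panel 57/403 = 14.1%, the 2025 panel 84/438 = 19.2% → the 2025 panel
Overall: the 2024 panel 99/490 = 20.2%, the 2025 panel 184/611 = 30.1% → the 2025 panel
The 2025 panel wins overall and in every proposal group — no reversal.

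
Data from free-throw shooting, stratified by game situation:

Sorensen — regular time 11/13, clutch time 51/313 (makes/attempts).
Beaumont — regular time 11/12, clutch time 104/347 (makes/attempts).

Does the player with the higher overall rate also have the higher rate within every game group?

Yes

Regular time: Sorensen 11/13 = 84.6%, Beaumont 11/12 = 91.7% → Beaumont
Clutch time: Sorensen 51/313 = 16.3%, Beaumont 104/347 = 30.0% → Beaumont
Overall: Sorensen 62/326 = 19.0%, Beaumont 115/359 = 32.0% → Beaumont
Beaumont wins overall and in every game group — no reversal.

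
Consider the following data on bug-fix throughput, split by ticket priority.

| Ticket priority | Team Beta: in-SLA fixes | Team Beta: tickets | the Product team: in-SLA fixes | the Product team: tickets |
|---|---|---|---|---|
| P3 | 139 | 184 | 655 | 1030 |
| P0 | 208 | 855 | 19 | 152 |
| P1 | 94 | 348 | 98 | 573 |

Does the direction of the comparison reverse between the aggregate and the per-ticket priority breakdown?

P3: Team Beta 139/184 = 75.5%, the Product team 655/1030 = 63.6% → Team Beta
P0: Team Beta 208/855 = 24.3%, the Product team 19/152 = 12.5% → Team Beta
P1: Team Beta 94/348 = 27.0%, the Product team 98/573 = 17.1% → Team Beta
Overall: Team Beta 441/1387 = 31.8%, the Product team 772/1755 = 44.0% → the Product team
Team Beta wins each ticket group but the Product team wins overall — the comparison reverses. Team Beta's tickets skew toward P0, which has a lower base rate.

Yes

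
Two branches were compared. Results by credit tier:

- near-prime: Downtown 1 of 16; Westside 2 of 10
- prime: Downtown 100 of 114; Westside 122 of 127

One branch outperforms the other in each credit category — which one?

Near-prime: Downtown 1/16 = 6.2%, Westside 2/10 = 20.0% → Westside
Prime: Downtown 100/114 = 87.7%, Westside 122/127 = 96.1% → Westside
Westside has the higher rate in both groups.

Westside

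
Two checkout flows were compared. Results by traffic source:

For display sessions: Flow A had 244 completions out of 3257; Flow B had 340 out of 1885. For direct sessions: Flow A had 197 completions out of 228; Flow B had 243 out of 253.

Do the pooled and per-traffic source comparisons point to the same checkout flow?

Yes

Display: Flow A 244/3257 = 7.5%, Flow B 340/1885 = 18.0% → Flow B
Direct: Flow A 197/228 = 86.4%, Flow B 243/253 = 96.0% → Flow B
Overall: Flow A 441/3485 = 12.7%, Flow B 583/2138 = 27.3% → Flow B
Flow B wins overall and in every traffic group — no reversal.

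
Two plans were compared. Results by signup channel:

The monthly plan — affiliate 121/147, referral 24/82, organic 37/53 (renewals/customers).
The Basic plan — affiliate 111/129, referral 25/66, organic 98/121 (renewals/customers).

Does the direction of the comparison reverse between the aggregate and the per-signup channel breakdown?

Affiliate: the monthly plan 121/147 = 82.3%, the Basic plan 111/129 = 86.0% → the Basic plan
Referral: the monthly plan 24/82 = 29.3%, the Basic plan 25/66 = 37.9% → the Basic plan
Organic: the monthly plan 37/53 = 69.8%, the Basic plan 98/121 = 81.0% → the Basic plan
Overall: the monthly plan 182/282 = 64.5%, the Basic plan 234/316 = 74.1% → the Basic plan
The Basic plan wins overall and in every signup group — no reversal.

No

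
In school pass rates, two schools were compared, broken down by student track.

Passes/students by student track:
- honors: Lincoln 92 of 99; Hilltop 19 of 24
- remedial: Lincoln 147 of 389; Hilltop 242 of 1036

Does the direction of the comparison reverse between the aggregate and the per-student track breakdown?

No

Honors: Lincoln 92/99 = 92.9%, Hilltop 19/24 = 79.2% → Lincoln
Remedial: Lincoln 147/389 = 37.8%, Hilltop 242/1036 = 23.4% → Lincoln
Overall: Lincoln 239/488 = 49.0%, Hilltop 261/1060 = 24.6% → Lincoln
Lincoln wins overall and in every student group — no reversal.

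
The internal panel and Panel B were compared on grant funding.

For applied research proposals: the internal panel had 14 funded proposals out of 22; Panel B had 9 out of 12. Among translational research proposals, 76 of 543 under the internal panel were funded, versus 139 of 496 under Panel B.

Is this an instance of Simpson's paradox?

Applied research: the internal panel 14/22 = 63.6%, Panel B 9/12 = 75.0% → Panel B
Translational research: the internal panel 76/543 = 14.0%, Panel B 139/496 = 28.0% → Panel B
Overall: the internal panel 90/565 = 15.9%, Panel B 148/508 = 29.1% → Panel B
Panel B wins overall and in every proposal group — no reversal.

No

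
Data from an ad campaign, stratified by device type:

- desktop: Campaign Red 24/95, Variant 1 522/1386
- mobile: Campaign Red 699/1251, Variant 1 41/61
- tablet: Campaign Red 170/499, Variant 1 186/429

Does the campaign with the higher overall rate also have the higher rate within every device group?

Desktop: Campaign Red 24/95 = 25.3%, Variant 1 522/1386 = 37.7% → Variant 1
Mobile: Campaign Red 699/1251 = 55.9%, Variant 1 41/61 = 67.2% → Variant 1
Tablet: Campaign Red 170/499 = 34.1%, Variant 1 186/429 = 43.4% → Variant 1
Overall: Campaign Red 893/1845 = 48.4%, Variant 1 749/1876 = 39.9% → Campaign Red
Variant 1 wins each device group but Campaign Red wins overall — the comparison reverses. Variant 1's impressions skew toward desktop, which has a lower base rate.

No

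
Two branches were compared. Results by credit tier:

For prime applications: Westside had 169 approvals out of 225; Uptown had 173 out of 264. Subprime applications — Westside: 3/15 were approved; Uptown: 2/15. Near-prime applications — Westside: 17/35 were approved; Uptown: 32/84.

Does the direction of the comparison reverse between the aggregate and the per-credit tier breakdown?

No

Prime: Westside 169/225 = 75.1%, Uptown 173/264 = 65.5% → Westside
Subprime: Westside 3/15 = 20.0%, Uptown 2/15 = 13.3% → Westside
Near-prime: Westside 17/35 = 48.6%, Uptown 32/84 = 38.1% → Westside
Overall: Westside 189/275 = 68.7%, Uptown 207/363 = 57.0% → Westside
Westside wins overall and in every credit group — no reversal.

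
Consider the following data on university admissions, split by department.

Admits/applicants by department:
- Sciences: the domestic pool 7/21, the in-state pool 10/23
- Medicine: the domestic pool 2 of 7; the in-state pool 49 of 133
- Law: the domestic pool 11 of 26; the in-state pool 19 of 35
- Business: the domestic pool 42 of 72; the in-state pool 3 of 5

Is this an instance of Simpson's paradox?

Sciences: the domestic pool 7/21 = 33.3%, the in-state pool 10/23 = 43.5% → the in-state pool
Medicine: the domestic pool 2/7 = 28.6%, the in-state pool 49/133 = 36.8% → the in-state pool
Law: the domestic pool 11/26 = 42.3%, the in-state pool 19/35 = 54.3% → the in-state pool
Business: the domestic pool 42/72 = 58.3%, the in-state pool 3/5 = 60.0% → the in-state pool
Overall: the domestic pool 62/126 = 49.2%, the in-state pool 81/196 = 41.3% → the domestic pool
The in-state pool wins each department group but the domestic pool wins overall — the comparison reverses. The in-state pool's applicants skew toward Medicine, which has a lower base rate.

Yes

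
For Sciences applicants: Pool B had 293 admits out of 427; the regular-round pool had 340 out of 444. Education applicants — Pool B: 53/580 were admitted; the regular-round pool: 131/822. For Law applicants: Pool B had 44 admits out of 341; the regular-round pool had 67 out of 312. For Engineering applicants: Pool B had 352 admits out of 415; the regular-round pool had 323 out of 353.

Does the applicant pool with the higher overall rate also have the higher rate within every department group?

Sciences: Pool B 293/427 = 68.6%, the regular-round pool 340/444 = 76.6% → the regular-round pool
Education: Pool B 53/580 = 9.1%, the regular-round pool 131/822 = 15.9% → the regular-round pool
Law: Pool B 44/341 = 12.9%, the regular-round pool 67/312 = 21.5% → the regular-round pool
Engineering: Pool B 352/415 = 84.8%, the regular-round pool 323/353 = 91.5% → the regular-round pool
Overall: Pool B 742/1763 = 42.1%, the regular-round pool 861/1931 = 44.6% → the regular-round pool
The regular-round pool wins overall and in every department group — no reversal.

Yes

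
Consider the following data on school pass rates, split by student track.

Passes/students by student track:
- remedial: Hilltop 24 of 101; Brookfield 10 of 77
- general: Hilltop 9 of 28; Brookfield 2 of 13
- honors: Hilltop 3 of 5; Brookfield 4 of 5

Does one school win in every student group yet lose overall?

Remedial: Hilltop 24/101 = 23.8%, Brookfield 10/77 = 13.0% → Hilltop
General: Hilltop 9/28 = 32.1%, Brookfield 2/13 = 15.4% → Hilltop
Honors: Hilltop 3/5 = 60.0%, Brookfield 4/5 = 80.0% → Brookfield
Overall: Hilltop 36/134 = 26.9%, Brookfield 16/95 = 16.8% → Hilltop
Neither sweeps: Hilltop wins 2 of 3 groups, Brookfield wins 1. Hilltop wins overall but not every group — no Simpson reversal.

No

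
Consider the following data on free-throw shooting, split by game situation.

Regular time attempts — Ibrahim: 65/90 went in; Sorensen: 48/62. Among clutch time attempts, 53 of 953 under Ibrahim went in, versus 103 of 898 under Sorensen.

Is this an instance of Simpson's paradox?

Regular time: Ibrahim 65/90 = 72.2%, Sorensen 48/62 = 77.4% → Sorensen
Clutch time: Ibrahim 53/953 = 5.6%, Sorensen 103/898 = 11.5% → Sorensen
Overall: Ibrahim 118/1043 = 11.3%, Sorensen 151/960 = 15.7% → Sorensen
Sorensen wins overall and in every game group — no reversal.

No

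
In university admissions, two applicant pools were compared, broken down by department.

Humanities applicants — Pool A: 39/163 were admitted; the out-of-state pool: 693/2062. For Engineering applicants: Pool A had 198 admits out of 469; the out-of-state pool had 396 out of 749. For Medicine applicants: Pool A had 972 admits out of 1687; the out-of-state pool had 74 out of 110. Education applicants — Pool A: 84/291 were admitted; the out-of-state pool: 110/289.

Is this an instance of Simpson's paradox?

Yes

Humanities: Pool A 39/163 = 23.9%, the out-of-state pool 693/2062 = 33.6% → the out-of-state pool
Engineering: Pool A 198/469 = 42.2%, the out-of-state pool 396/749 = 52.9% → the out-of-state pool
Medicine: Pool A 972/1687 = 57.6%, the out-of-state pool 74/110 = 67.3% → the out-of-state pool
Education: Pool A 84/291 = 28.9%, the out-of-state pool 110/289 = 38.1% → the out-of-state pool
Overall: Pool A 1293/2610 = 49.5%, the out-of-state pool 1273/3210 = 39.7% → Pool A
The out-of-state pool wins each department group but Pool A wins overall — the comparison reverses. The out-of-state pool's applicants skew toward Humanities, which has a lower base rate.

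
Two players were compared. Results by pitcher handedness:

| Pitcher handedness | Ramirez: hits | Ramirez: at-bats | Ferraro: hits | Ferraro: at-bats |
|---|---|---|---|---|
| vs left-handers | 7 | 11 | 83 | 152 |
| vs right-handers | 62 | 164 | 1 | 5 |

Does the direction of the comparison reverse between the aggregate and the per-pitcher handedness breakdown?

Vs left-handers: Ramirez 7/11 = 63.6%, Ferraro 83/152 = 54.6% → Ramirez
Vs right-handers: Ramirez 62/164 = 37.8%, Ferraro 1/5 = 20.0% → Ramirez
Overall: Ramirez 69/175 = 39.4%, Ferraro 84/157 = 53.5% → Ferraro
Ramirez wins each pitcher group but Ferraro wins overall — the comparison reverses. Ramirez's at-bats skew toward vs right-handers, which has a lower base rate.

Yes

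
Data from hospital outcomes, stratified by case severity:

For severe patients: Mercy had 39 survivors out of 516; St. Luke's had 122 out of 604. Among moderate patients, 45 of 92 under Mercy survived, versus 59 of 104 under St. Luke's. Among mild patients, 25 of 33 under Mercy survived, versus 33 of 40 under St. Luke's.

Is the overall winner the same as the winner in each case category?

Severe: Mercy 39/516 = 7.6%, St. Luke's 122/604 = 20.2% → St. Luke's
Moderate: Mercy 45/92 = 48.9%, St. Luke's 59/104 = 56.7% → St. Luke's
Mild: Mercy 25/33 = 75.8%, St. Luke's 33/40 = 82.5% → St. Luke's
Overall: Mercy 109/641 = 17.0%, St. Luke's 214/748 = 28.6% → St. Luke's
St. Luke's wins overall and in every case group — no reversal.

Yes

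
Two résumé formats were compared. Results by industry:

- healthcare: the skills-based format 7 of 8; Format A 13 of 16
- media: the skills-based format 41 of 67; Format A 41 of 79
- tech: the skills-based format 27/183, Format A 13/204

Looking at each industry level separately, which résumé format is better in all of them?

Healthcare: the skills-based format 7/8 = 87.5%, Format A 13/16 = 81.2% → the skills-based format
Media: the skills-based format 41/67 = 61.2%, Format A 41/79 = 51.9% → the skills-based format
Tech: the skills-based format 27/183 = 14.8%, Format A 13/204 = 6.4% → the skills-based format
The skills-based format has the higher rate in all 3 groups.

the skills-based format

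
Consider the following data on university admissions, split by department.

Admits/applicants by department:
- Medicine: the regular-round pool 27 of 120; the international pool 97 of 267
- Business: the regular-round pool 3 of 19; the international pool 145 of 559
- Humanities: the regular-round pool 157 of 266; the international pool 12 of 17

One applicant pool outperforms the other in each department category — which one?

the international pool

Medicine: the regular-round pool 27/120 = 22.5%, the international pool 97/267 = 36.3% → the international pool
Business: the regular-round pool 3/19 = 15.8%, the international pool 145/559 = 25.9% → the international pool
Humanities: the regular-round pool 157/266 = 59.0%, the international pool 12/17 = 70.6% → the international pool
The international pool has the higher rate in all 3 groups.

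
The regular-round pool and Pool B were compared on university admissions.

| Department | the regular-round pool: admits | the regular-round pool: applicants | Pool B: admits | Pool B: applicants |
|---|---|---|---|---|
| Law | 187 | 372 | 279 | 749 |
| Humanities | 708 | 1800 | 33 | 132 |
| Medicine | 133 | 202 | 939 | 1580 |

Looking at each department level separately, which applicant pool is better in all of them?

the regular-round pool

Law: the regular-round pool 187/372 = 50.3%, Pool B 279/749 = 37.2% → the regular-round pool
Humanities: the regular-round pool 708/1800 = 39.3%, Pool B 33/132 = 25.0% → the regular-round pool
Medicine: the regular-round pool 133/202 = 65.8%, Pool B 939/1580 = 59.4% → the regular-round pool
The regular-round pool has the higher rate in all 3 groups.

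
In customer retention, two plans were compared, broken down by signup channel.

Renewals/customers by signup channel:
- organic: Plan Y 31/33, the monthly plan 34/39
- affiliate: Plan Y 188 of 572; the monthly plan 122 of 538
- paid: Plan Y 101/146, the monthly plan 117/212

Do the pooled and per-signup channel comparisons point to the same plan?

Yes

Organic: Plan Y 31/33 = 93.9%, the monthly plan 34/39 = 87.2% → Plan Y
Affiliate: Plan Y 188/572 = 32.9%, the monthly plan 122/538 = 22.7% → Plan Y
Paid: Plan Y 101/146 = 69.2%, the monthly plan 117/212 = 55.2% → Plan Y
Overall: Plan Y 320/751 = 42.6%, the monthly plan 273/789 = 34.6% → Plan Y
Plan Y wins overall and in every signup group — no reversal.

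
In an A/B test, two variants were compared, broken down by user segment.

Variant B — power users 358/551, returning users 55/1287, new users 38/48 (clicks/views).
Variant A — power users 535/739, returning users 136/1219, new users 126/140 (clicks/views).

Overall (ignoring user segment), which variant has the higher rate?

Power users: Variant B 358/551 = 65.0%, Variant A 535/739 = 72.4% → Variant A
Returning users: Variant B 55/1287 = 4.3%, Variant A 136/1219 = 11.2% → Variant A
New users: Variant B 38/48 = 79.2%, Variant A 126/140 = 90.0% → Variant A
Overall: Variant B 451/1886 = 23.9%, Variant A 797/2098 = 38.0% → Variant A

Variant A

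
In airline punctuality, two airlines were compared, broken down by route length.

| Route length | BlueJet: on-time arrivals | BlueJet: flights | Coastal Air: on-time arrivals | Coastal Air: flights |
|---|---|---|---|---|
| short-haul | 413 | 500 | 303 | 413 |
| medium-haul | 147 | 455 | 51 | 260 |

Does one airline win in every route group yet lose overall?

Short-haul: BlueJet 413/500 = 82.6%, Coastal Air 303/413 = 73.4% → BlueJet
Medium-haul: BlueJet 147/455 = 32.3%, Coastal Air 51/260 = 19.6% → BlueJet
Overall: BlueJet 560/955 = 58.6%, Coastal Air 354/673 = 52.6% → BlueJet
BlueJet wins overall and in every route group — no reversal.

No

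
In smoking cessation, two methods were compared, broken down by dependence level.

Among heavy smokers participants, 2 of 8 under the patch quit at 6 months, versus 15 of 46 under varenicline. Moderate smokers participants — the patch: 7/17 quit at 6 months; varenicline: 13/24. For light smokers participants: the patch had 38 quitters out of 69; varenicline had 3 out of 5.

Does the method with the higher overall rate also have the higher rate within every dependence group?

Heavy smokers: the patch 2/8 = 25.0%, varenicline 15/46 = 32.6% → varenicline
Moderate smokers: the patch 7/17 = 41.2%, varenicline 13/24 = 54.2% → varenicline
Light smokers: the patch 38/69 = 55.1%, varenicline 3/5 = 60.0% → varenicline
Overall: the patch 47/94 = 50.0%, varenicline 31/75 = 41.3% → the patch
Varenicline wins each dependence group but the patch wins overall — the comparison reverses. Varenicline's participants skew toward heavy smokers, which has a lower base rate.

No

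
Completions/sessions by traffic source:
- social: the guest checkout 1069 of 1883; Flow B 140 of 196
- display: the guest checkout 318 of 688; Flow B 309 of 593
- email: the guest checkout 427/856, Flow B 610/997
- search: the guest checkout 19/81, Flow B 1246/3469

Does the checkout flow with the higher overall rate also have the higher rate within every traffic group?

Social: the guest checkout 1069/1883 = 56.8%, Flow B 140/196 = 71.4% → Flow B
Display: the guest checkout 318/688 = 46.2%, Flow B 309/593 = 52.1% → Flow B
Email: the guest checkout 427/856 = 49.9%, Flow B 610/997 = 61.2% → Flow B
Search: the guest checkout 19/81 = 23.5%, Flow B 1246/3469 = 35.9% → Flow B
Overall: the guest checkout 1833/3508 = 52.3%, Flow B 2305/5255 = 43.9% → the guest checkout
Flow B wins each traffic group but the guest checkout wins overall — the comparison reverses. Flow B's sessions skew toward search, which has a lower base rate.

No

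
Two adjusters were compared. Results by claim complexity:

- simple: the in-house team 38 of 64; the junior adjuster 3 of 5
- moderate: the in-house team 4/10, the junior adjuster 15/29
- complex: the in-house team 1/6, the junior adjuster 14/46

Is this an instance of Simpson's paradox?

Yes

Simple: the in-house team 38/64 = 59.4%, the junior adjuster 3/5 = 60.0% → the junior adjuster
Moderate: the in-house team 4/10 = 40.0%, the junior adjuster 15/29 = 51.7% → the junior adjuster
Complex: the in-house team 1/6 = 16.7%, the junior adjuster 14/46 = 30.4% → the junior adjuster
Overall: the in-house team 43/80 = 53.8%, the junior adjuster 32/80 = 40.0% → the in-house team
The junior adjuster wins each claim group but the in-house team wins overall — the comparison reverses. The junior adjuster's claims skew toward complex, which has a lower base rate.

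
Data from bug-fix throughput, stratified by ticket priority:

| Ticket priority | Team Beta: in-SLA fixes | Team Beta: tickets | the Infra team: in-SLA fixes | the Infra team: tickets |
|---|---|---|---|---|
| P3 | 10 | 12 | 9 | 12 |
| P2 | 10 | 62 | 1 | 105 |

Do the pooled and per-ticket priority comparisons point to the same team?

Yes

P3: Team Beta 10/12 = 83.3%, the Infra team 9/12 = 75.0% → Team Beta
P2: Team Beta 10/62 = 16.1%, the Infra team 1/105 = 1.0% → Team Beta
Overall: Team Beta 20/74 = 27.0%, the Infra team 10/117 = 8.5% → Team Beta
Team Beta wins overall and in every ticket group — no reversal.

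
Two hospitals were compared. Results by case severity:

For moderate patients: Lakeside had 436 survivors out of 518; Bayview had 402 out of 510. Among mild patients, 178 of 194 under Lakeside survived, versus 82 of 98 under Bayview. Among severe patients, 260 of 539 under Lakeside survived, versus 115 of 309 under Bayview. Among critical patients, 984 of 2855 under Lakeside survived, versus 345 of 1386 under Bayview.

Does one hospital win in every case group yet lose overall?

Moderate: Lakeside 436/518 = 84.2%, Bayview 402/510 = 78.8% → Lakeside
Mild: Lakeside 178/194 = 91.8%, Bayview 82/98 = 83.7% → Lakeside
Severe: Lakeside 260/539 = 48.2%, Bayview 115/309 = 37.2% → Lakeside
Critical: Lakeside 984/2855 = 34.5%, Bayview 345/1386 = 24.9% → Lakeside
Overall: Lakeside 1858/4106 = 45.3%, Bayview 944/2303 = 41.0% → Lakeside
Lakeside wins overall and in every case group — no reversal.

No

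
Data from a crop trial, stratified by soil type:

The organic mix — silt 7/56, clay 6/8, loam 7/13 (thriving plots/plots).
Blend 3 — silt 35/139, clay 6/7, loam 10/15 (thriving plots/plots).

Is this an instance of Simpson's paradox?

Silt: the organic mix 7/56 = 12.5%, Blend 3 35/139 = 25.2% → Blend 3
Clay: the organic mix 6/8 = 75.0%, Blend 3 6/7 = 85.7% → Blend 3
Loam: the organic mix 7/13 = 53.8%, Blend 3 10/15 = 66.7% → Blend 3
Overall: the organic mix 20/77 = 26.0%, Blend 3 51/161 = 31.7% → Blend 3
Blend 3 wins overall and in every soil group — no reversal.

No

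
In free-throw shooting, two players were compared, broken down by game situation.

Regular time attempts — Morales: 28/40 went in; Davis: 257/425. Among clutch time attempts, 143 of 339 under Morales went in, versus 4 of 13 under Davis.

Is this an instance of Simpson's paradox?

Yes

Regular time: Morales 28/40 = 70.0%, Davis 257/425 = 60.5% → Morales
Clutch time: Morales 143/339 = 42.2%, Davis 4/13 = 30.8% → Morales
Overall: Morales 171/379 = 45.1%, Davis 261/438 = 59.6% → Davis
Morales wins each game group but Davis wins overall — the comparison reverses. Morales's attempts skew toward clutch time, which has a lower base rate.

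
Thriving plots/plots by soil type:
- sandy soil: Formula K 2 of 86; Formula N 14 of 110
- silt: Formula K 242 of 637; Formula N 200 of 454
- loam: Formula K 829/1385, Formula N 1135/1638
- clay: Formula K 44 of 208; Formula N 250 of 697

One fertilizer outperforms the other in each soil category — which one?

Sandy soil: Formula K 2/86 = 2.3%, Formula N 14/110 = 12.7% → Formula N
Silt: Formula K 242/637 = 38.0%, Formula N 200/454 = 44.1% → Formula N
Loam: Formula K 829/1385 = 59.9%, Formula N 1135/1638 = 69.3% → Formula N
Clay: Formula K 44/208 = 21.2%, Formula N 250/697 = 35.9% → Formula N
Formula N has the higher rate in all 4 groups.

Formula N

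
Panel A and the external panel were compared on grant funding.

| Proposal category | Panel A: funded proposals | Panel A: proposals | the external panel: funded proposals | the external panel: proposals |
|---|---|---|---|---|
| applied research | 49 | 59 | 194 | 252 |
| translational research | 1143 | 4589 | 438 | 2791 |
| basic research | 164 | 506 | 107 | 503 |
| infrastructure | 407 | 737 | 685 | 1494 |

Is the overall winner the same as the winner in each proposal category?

Applied research: Panel A 49/59 = 83.1%, the external panel 194/252 = 77.0% → Panel A
Translational research: Panel A 1143/4589 = 24.9%, the external panel 438/2791 = 15.7% → Panel A
Basic research: Panel A 164/506 = 32.4%, the external panel 107/503 = 21.3% → Panel A
Infrastructure: Panel A 407/737 = 55.2%, the external panel 685/1494 = 45.9% → Panel A
Overall: Panel A 1763/5891 = 29.9%, the external panel 1424/5040 = 28.3% → Panel A
Panel A wins overall and in every proposal group — no reversal.

Yes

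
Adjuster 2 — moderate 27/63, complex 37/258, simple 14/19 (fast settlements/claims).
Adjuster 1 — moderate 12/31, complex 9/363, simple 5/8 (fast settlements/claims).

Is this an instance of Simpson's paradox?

Moderate: Adjuster 2 27/63 = 42.9%, Adjuster 1 12/31 = 38.7% → Adjuster 2
Complex: Adjuster 2 37/258 = 14.3%, Adjuster 1 9/363 = 2.5% → Adjuster 2
Simple: Adjuster 2 14/19 = 73.7%, Adjuster 1 5/8 = 62.5% → Adjuster 2
Overall: Adjuster 2 78/340 = 22.9%, Adjuster 1 26/402 = 6.5% → Adjuster 2
Adjuster 2 wins overall and in every claim group — no reversal.

No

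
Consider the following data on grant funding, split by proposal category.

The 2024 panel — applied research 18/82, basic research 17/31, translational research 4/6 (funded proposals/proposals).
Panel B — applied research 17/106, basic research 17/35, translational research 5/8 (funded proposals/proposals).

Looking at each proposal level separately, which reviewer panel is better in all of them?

the 2024 panel

Applied research: the 2024 panel 18/82 = 22.0%, Panel B 17/106 = 16.0% → the 2024 panel
Basic research: the 2024 panel 17/31 = 54.8%, Panel B 17/35 = 48.6% → the 2024 panel
Translational research: the 2024 panel 4/6 = 66.7%, Panel B 5/8 = 62.5% → the 2024 panel
The 2024 panel has the higher rate in all 3 groups.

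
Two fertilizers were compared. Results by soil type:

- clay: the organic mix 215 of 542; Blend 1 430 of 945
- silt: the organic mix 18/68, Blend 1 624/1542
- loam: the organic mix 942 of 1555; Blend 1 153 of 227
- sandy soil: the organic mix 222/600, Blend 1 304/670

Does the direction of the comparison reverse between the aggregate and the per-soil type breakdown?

Clay: the organic mix 215/542 = 39.7%, Blend 1 430/945 = 45.5% → Blend 1
Silt: the organic mix 18/68 = 26.5%, Blend 1 624/1542 = 40.5% → Blend 1
Loam: the organic mix 942/1555 = 60.6%, Blend 1 153/227 = 67.4% → Blend 1
Sandy soil: the organic mix 222/600 = 37.0%, Blend 1 304/670 = 45.4% → Blend 1
Overall: the organic mix 1397/2765 = 50.5%, Blend 1 1511/3384 = 44.7% → the organic mix
Blend 1 wins each soil group but the organic mix wins overall — the comparison reverses. Blend 1's plots skew toward silt, which has a lower base rate.

Yes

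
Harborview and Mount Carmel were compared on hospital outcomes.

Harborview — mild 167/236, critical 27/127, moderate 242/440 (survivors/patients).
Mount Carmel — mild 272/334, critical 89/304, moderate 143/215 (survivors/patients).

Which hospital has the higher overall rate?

Mount Carmel

Mild: Harborview 167/236 = 70.8%, Mount Carmel 272/334 = 81.4% → Mount Carmel
Critical: Harborview 27/127 = 21.3%, Mount Carmel 89/304 = 29.3% → Mount Carmel
Moderate: Harborview 242/440 = 55.0%, Mount Carmel 143/215 = 66.5% → Mount Carmel
Overall: Harborview 436/803 = 54.3%, Mount Carmel 504/853 = 59.1% → Mount Carmel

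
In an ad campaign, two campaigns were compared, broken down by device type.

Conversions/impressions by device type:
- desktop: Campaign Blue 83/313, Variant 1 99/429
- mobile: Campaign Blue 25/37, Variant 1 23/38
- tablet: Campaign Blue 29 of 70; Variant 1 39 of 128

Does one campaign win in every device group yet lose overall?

Desktop: Campaign Blue 83/313 = 26.5%, Variant 1 99/429 = 23.1% → Campaign Blue
Mobile: Campaign Blue 25/37 = 67.6%, Variant 1 23/38 = 60.5% → Campaign Blue
Tablet: Campaign Blue 29/70 = 41.4%, Variant 1 39/128 = 30.5% → Campaign Blue
Overall: Campaign Blue 137/420 = 32.6%, Variant 1 161/595 = 27.1% → Campaign Blue
Campaign Blue wins overall and in every device group — no reversal.

No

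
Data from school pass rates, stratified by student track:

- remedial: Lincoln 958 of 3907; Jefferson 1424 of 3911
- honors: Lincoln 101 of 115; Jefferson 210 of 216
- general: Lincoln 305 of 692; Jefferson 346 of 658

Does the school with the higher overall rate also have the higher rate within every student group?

Yes

Remedial: Lincoln 958/3907 = 24.5%, Jefferson 1424/3911 = 36.4% → Jefferson
Honors: Lincoln 101/115 = 87.8%, Jefferson 210/216 = 97.2% → Jefferson
General: Lincoln 305/692 = 44.1%, Jefferson 346/658 = 52.6% → Jefferson
Overall: Lincoln 1364/4714 = 28.9%, Jefferson 1980/4785 = 41.4% → Jefferson
Jefferson wins overall and in every student group — no reversal.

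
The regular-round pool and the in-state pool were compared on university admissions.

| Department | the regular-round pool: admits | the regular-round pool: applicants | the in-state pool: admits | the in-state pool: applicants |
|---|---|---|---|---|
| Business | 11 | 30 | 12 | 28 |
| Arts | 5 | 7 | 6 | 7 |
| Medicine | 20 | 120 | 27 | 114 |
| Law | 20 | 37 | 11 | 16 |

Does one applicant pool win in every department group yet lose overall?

Business: the regular-round pool 11/30 = 36.7%, the in-state pool 12/28 = 42.9% → the in-state pool
Arts: the regular-round pool 5/7 = 71.4%, the in-state pool 6/7 = 85.7% → the in-state pool
Medicine: the regular-round pool 20/120 = 16.7%, the in-state pool 27/114 = 23.7% → the in-state pool
Law: the regular-round pool 20/37 = 54.1%, the in-state pool 11/16 = 68.8% → the in-state pool
Overall: the regular-round pool 56/194 = 28.9%, the in-state pool 56/165 = 33.9% → the in-state pool
The in-state pool wins overall and in every department group — no reversal.

No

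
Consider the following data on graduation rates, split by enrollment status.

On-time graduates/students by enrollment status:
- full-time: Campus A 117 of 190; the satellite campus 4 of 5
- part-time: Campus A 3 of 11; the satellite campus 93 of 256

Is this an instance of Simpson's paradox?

Yes

Full-time: Campus A 117/190 = 61.6%, the satellite campus 4/5 = 80.0% → the satellite campus
Part-time: Campus A 3/11 = 27.3%, the satellite campus 93/256 = 36.3% → the satellite campus
Overall: Campus A 120/201 = 59.7%, the satellite campus 97/261 = 37.2% → Campus A
The satellite campus wins each enrollment group but Campus A wins overall — the comparison reverses. The satellite campus's students skew toward part-time, which has a lower base rate.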